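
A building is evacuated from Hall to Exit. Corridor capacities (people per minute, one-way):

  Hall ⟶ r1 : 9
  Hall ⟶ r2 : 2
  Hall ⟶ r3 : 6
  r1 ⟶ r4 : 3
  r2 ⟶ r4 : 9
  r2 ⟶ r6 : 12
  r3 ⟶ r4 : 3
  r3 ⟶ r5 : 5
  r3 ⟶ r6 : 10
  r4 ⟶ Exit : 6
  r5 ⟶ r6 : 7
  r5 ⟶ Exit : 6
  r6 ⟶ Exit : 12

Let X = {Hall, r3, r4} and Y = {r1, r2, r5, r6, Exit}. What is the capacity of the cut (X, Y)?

32

Edges leaving {Hall, r3, r4}: Hall→r1 (9), Hall→r2 (2), r3→r5 (5), r3→r6 (10), r4→Exit (6).
Cut capacity = 9 + 2 + 5 + 10 + 6 = 32.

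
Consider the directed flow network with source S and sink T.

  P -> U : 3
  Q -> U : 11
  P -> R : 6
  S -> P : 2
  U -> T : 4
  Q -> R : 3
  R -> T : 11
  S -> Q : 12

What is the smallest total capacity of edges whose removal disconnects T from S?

Augment S→P→R→T: bottleneck 2, flow now 2.
Augment S→Q→R→T: bottleneck 3, flow now 5.
Augment S→Q→U→T: bottleneck 4, flow now 9.
No augmenting path remains; maximum flow = 9.
By max-flow min-cut, the minimum cut capacity equals the max flow.
In the residual graph, reachable from S: {S, Q, U}.
Min-cut edges: S→P (2), Q→R (3), U→T (4); capacity 2 + 3 + 4 = 9.

9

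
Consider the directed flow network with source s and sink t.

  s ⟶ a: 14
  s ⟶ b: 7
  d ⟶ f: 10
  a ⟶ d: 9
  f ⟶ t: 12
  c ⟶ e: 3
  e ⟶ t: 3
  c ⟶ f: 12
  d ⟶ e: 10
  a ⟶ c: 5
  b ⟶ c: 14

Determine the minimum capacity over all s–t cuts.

Augment s→a→c→e→t: bottleneck 3, flow now 3.
Augment s→a→c→f→t: bottleneck 2, flow now 5.
Augment s→a→d→f→t: bottleneck 9, flow now 14.
Augment s→b→c→f→t: bottleneck 1, flow now 15.
No augmenting path remains; maximum flow = 15.
By max-flow min-cut, the minimum cut capacity equals the max flow.
In the residual graph, reachable from s: {s, a, b, c, d, e, f}.
Min-cut edges: e→t (3), f→t (12); capacity 3 + 12 = 15.

15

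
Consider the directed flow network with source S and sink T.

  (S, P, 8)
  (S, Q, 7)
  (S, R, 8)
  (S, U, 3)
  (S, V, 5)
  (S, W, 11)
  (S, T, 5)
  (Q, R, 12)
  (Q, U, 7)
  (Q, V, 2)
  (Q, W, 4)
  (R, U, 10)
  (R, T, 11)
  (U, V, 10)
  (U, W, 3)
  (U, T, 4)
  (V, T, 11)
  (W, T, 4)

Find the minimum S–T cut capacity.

Augment S→T: bottleneck 5, flow now 5.
Augment S→R→T: bottleneck 8, flow now 13.
Augment S→U→T: bottleneck 3, flow now 16.
Augment S→V→T: bottleneck 5, flow now 21.
Augment S→W→T: bottleneck 4, flow now 25.
Augment S→Q→R→T: bottleneck 3, flow now 28.
Augment S→Q→U→T: bottleneck 1, flow now 29.
Augment S→Q→V→T: bottleneck 2, flow now 31.
Augment S→Q→U→V→T: bottleneck 1, flow now 32.
No augmenting path remains; maximum flow = 32.
By max-flow min-cut, the minimum cut capacity equals the max flow.
In the residual graph, reachable from S: {S, P, W}.
Min-cut edges: S→Q (7), S→R (8), S→U (3), S→V (5), S→T (5), W→T (4); capacity 7 + 8 + 3 + 5 + 5 + 4 = 32.

32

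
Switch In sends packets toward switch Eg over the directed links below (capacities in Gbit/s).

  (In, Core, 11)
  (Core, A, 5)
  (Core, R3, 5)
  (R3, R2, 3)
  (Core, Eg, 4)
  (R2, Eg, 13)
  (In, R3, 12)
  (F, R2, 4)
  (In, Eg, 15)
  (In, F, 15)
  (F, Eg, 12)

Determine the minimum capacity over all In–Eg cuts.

Augment In→Eg: bottleneck 15, flow now 15.
Augment In→Core→Eg: bottleneck 4, flow now 19.
Augment In→F→Eg: bottleneck 12, flow now 31.
Augment In→F→R2→Eg: bottleneck 3, flow now 34.
Augment In→R3→R2→Eg: bottleneck 3, flow now 37.
No augmenting path remains; maximum flow = 37.
By max-flow min-cut, the minimum cut capacity equals the max flow.
In the residual graph, reachable from In: {In, Core, R3, A}.
Min-cut edges: In→F (15), In→Eg (15), Core→Eg (4), R3→R2 (3); capacity 15 + 15 + 4 + 3 = 37.

37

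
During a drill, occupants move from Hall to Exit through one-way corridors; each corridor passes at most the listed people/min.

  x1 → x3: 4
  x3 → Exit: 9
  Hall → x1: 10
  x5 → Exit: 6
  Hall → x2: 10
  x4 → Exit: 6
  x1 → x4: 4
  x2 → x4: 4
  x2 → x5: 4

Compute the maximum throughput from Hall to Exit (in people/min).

14

Augment Hall→x1→x3→Exit: bottleneck 4, flow now 4.
Augment Hall→x1→x4→Exit: bottleneck 4, flow now 8.
Augment Hall→x2→x4→Exit: bottleneck 2, flow now 10.
Augment Hall→x2→x5→Exit: bottleneck 4, flow now 14.
No augmenting path remains; maximum flow = 14.
In the residual graph, reachable from Hall: {Hall, x1, x2, x4}.
Min-cut edges: x1→x3 (4), x2→x5 (4), x4→Exit (6); capacity 4 + 4 + 6 = 14.
This cut is saturated, so no flow can exceed 14.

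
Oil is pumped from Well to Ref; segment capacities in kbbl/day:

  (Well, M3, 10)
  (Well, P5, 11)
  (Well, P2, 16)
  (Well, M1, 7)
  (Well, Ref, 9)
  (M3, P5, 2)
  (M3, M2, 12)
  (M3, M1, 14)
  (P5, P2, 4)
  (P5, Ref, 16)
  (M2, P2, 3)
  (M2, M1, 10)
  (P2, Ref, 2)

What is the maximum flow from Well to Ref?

Augment Well→Ref: bottleneck 9, flow now 9.
Augment Well→P5→Ref: bottleneck 11, flow now 20.
Augment Well→P2→Ref: bottleneck 2, flow now 22.
Augment Well→M3→P5→Ref: bottleneck 2, flow now 24.
No augmenting path remains; maximum flow = 24.
In the residual graph, reachable from Well: {Well, M3, M2, P2, M1}.
Min-cut edges: Well→P5 (11), Well→Ref (9), M3→P5 (2), P2→Ref (2); capacity 11 + 9 + 2 + 2 = 24.
This cut is saturated, so no flow can exceed 24.

24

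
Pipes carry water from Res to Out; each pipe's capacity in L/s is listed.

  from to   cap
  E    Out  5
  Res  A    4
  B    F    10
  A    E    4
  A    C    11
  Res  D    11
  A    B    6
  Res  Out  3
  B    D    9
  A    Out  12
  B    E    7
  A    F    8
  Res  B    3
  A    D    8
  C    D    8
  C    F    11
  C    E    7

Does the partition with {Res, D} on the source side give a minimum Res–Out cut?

Given cut capacity: 4 + 3 + 3 = 10.
Augment Res→Out: bottleneck 3, flow now 3.
Augment Res→A→Out: bottleneck 4, flow now 7.
Augment Res→B→E→Out: bottleneck 3, flow now 10.
No augmenting path remains; maximum flow = 10.
Cut capacity 10 equals the max flow, so it is a minimum cut.

Yes — it is a minimum cut (capacity 10).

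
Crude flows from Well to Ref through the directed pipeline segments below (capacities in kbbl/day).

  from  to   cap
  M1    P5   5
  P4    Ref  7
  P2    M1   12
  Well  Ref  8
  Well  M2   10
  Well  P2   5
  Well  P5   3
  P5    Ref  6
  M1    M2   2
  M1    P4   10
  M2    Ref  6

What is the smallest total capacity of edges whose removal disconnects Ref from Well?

Augment Well→Ref: bottleneck 8, flow now 8.
Augment Well→M2→Ref: bottleneck 6, flow now 14.
Augment Well→P5→Ref: bottleneck 3, flow now 17.
Augment Well→P2→M1→P4→Ref: bottleneck 5, flow now 22.
No augmenting path remains; maximum flow = 22.
By max-flow min-cut, the minimum cut capacity equals the max flow.
In the residual graph, reachable from Well: {Well, M2}.
Min-cut edges: Well→P2 (5), Well→P5 (3), Well→Ref (8), M2→Ref (6); capacity 5 + 3 + 8 + 6 = 22.

22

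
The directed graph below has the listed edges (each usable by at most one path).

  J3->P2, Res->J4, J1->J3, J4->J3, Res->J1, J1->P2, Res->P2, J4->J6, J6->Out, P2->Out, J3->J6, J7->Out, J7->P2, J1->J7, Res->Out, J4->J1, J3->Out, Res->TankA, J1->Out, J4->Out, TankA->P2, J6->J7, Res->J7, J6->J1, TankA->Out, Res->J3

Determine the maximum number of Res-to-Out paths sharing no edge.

Assign every edge capacity 1; by Menger, the answer equals the max flow.
Path Res→Out (+1); total 1.
Path Res→J4→Out (+1); total 2.
Path Res→J3→Out (+1); total 3.
Path Res→J1→Out (+1); total 4.
Path Res→TankA→Out (+1); total 5.
Path Res→J7→Out (+1); total 6.
Path Res→P2→Out (+1); total 7.
No residual Res→Out path; max flow = 7.
Certifying cut of size 7: {Res→J1, Res→J3, Res→J4, Res→J7, Res→Out, Res→P2, Res→TankA}.

7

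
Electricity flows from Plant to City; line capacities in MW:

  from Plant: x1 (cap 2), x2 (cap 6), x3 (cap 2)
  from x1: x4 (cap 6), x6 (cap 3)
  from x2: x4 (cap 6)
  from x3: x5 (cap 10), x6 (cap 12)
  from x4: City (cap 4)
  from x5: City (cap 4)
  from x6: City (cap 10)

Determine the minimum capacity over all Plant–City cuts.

Augment Plant→x1→x4→City: bottleneck 2, flow now 2.
Augment Plant→x2→x4→City: bottleneck 2, flow now 4.
Augment Plant→x3→x5→City: bottleneck 2, flow now 6.
Augment Plant→x2→x4→x1→x6→City: bottleneck 2, flow now 8. (uses reverse residual edge)
No augmenting path remains; maximum flow = 8.
By max-flow min-cut, the minimum cut capacity equals the max flow.
In the residual graph, reachable from Plant: {Plant, x2, x4}.
Min-cut edges: Plant→x1 (2), Plant→x3 (2), x4→City (4); capacity 2 + 2 + 4 = 8.

8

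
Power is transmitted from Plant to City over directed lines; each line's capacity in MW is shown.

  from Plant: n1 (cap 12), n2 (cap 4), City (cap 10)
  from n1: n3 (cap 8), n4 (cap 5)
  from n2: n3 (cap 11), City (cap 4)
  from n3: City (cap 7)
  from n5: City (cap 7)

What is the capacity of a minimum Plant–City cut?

Augment Plant→City: bottleneck 10, flow now 10.
Augment Plant→n2→City: bottleneck 4, flow now 14.
Augment Plant→n1→n3→City: bottleneck 7, flow now 21.
No augmenting path remains; maximum flow = 21.
By max-flow min-cut, the minimum cut capacity equals the max flow.
In the residual graph, reachable from Plant: {Plant, n1, n3, n4}.
Min-cut edges: Plant→n2 (4), Plant→City (10), n3→City (7); capacity 4 + 10 + 7 = 21.

21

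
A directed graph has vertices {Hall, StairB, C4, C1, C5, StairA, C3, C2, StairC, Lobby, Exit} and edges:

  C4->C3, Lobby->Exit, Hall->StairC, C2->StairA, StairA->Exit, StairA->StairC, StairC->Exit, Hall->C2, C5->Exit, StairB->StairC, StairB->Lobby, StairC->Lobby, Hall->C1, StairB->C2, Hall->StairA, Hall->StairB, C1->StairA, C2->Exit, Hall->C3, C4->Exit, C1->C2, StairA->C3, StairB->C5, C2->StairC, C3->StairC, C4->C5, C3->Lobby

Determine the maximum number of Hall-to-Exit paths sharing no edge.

5

Assign every edge capacity 1; by Menger, the answer equals the max flow.
Path Hall→StairA→Exit (+1); total 1.
Path Hall→C2→Exit (+1); total 2.
Path Hall→StairC→Exit (+1); total 3.
Path Hall→StairB→C5→Exit (+1); total 4.
Path Hall→C3→Lobby→Exit (+1); total 5.
No residual Hall→Exit path; max flow = 5.
Certifying cut of size 5: {C2→Exit, Hall→StairB, Lobby→Exit, StairA→Exit, StairC→Exit}.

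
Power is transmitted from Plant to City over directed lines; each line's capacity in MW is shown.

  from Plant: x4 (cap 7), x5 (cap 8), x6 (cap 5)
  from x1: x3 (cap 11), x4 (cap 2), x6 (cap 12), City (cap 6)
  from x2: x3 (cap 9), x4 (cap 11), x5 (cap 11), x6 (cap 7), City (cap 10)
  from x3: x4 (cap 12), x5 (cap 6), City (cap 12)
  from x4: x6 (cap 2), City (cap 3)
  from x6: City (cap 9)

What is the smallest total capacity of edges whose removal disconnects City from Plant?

Augment Plant→x4→City: bottleneck 3, flow now 3.
Augment Plant→x6→City: bottleneck 5, flow now 8.
Augment Plant→x4→x6→City: bottleneck 2, flow now 10.
No augmenting path remains; maximum flow = 10.
By max-flow min-cut, the minimum cut capacity equals the max flow.
In the residual graph, reachable from Plant: {Plant, x4, x5}.
Min-cut edges: Plant→x6 (5), x4→x6 (2), x4→City (3); capacity 5 + 2 + 3 = 10.

10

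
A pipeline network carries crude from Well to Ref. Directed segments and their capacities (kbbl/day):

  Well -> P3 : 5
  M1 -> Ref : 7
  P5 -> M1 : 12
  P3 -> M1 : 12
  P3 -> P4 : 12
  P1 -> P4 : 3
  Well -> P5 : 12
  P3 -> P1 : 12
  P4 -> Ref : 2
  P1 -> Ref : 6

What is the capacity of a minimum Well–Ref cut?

12

Augment Well→P3→M1→Ref: bottleneck 5, flow now 5.
Augment Well→P5→M1→Ref: bottleneck 2, flow now 7.
Augment Well→P5→M1→P3→P1→Ref: bottleneck 5, flow now 12. (uses reverse residual edge)
No augmenting path remains; maximum flow = 12.
By max-flow min-cut, the minimum cut capacity equals the max flow.
In the residual graph, reachable from Well: {Well, P5, M1}.
Min-cut edges: Well→P3 (5), M1→Ref (7); capacity 5 + 7 = 12.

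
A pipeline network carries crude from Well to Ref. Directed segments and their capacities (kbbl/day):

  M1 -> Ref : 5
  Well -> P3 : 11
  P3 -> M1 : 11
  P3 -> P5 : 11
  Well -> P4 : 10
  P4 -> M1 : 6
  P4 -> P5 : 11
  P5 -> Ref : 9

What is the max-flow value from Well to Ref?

14

Augment Well→P4→P5→Ref: bottleneck 9, flow now 9.
Augment Well→P4→M1→Ref: bottleneck 1, flow now 10.
Augment Well→P3→M1→Ref: bottleneck 4, flow now 14.
No augmenting path remains; maximum flow = 14.
In the residual graph, reachable from Well: {Well, P4, P3, P5, M1}.
Min-cut edges: P5→Ref (9), M1→Ref (5); capacity 9 + 5 = 14.
This cut is saturated, so no flow can exceed 14.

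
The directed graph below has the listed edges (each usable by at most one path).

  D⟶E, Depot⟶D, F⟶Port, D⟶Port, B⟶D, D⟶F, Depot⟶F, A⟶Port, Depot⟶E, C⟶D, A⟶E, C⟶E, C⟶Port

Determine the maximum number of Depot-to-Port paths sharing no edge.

Assign every edge capacity 1; by Menger, the answer equals the max flow.
Path Depot→D→Port (+1); total 1.
Path Depot→F→Port (+1); total 2.
No residual Depot→Port path; max flow = 2.
Certifying cut of size 2: {Depot→D, Depot→F}.

2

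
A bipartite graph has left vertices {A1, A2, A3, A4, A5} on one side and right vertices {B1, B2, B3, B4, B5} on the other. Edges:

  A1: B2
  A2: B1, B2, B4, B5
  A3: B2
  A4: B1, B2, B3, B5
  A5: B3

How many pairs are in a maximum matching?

4

Unit-capacity flow: source→left, listed edges, right→sink; max matching = max flow.
Augmenting path A1→B2 (+1); matched 1.
Augmenting path A2→B1 (+1); matched 2.
Augmenting path A4→B3 (+1); matched 3.
Augmenting path A5→B3→A4→B5 (+1); matched 4.
No augmenting path remains; maximum matching = 4.
König certificate: {A2, A4, A5, B2} is a vertex cover of size 4 (every listed pair touches it), so no matching can be larger.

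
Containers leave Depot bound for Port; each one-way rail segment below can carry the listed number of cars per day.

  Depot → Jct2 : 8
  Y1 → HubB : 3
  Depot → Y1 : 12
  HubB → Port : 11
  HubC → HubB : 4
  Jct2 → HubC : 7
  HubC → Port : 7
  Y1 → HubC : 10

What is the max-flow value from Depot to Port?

Augment Depot→Y1→HubC→Port: bottleneck 7, flow now 7.
Augment Depot→Y1→HubB→Port: bottleneck 3, flow now 10.
Augment Depot→Y1→HubC→HubB→Port: bottleneck 2, flow now 12.
Augment Depot→Jct2→HubC→HubB→Port: bottleneck 2, flow now 14.
No augmenting path remains; maximum flow = 14.
In the residual graph, reachable from Depot: {Depot, Y1, Jct2, HubC}.
Min-cut edges: Y1→HubB (3), HubC→HubB (4), HubC→Port (7); capacity 3 + 4 + 7 = 14.
This cut is saturated, so no flow can exceed 14.

14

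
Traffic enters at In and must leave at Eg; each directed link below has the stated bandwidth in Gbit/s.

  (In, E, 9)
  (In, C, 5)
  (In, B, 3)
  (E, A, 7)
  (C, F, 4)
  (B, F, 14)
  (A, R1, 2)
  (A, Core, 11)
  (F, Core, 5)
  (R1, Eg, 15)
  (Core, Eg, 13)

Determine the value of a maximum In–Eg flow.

12

Augment In→E→A→R1→Eg: bottleneck 2, flow now 2.
Augment In→E→A→Core→Eg: bottleneck 5, flow now 7.
Augment In→C→F→Core→Eg: bottleneck 4, flow now 11.
Augment In→B→F→Core→Eg: bottleneck 1, flow now 12.
No augmenting path remains; maximum flow = 12.
In the residual graph, reachable from In: {In, E, C, B, F}.
Min-cut edges: E→A (7), F→Core (5); capacity 7 + 5 = 12.
This cut is saturated, so no flow can exceed 12.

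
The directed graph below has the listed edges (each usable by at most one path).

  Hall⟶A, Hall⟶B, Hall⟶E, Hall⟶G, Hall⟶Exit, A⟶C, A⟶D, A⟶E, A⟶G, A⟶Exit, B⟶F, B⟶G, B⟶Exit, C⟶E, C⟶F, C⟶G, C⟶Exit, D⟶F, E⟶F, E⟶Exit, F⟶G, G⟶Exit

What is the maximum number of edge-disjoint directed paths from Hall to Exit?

Assign every edge capacity 1; by Menger, the answer equals the max flow.
Path Hall→Exit (+1); total 1.
Path Hall→A→Exit (+1); total 2.
Path Hall→B→Exit (+1); total 3.
Path Hall→E→Exit (+1); total 4.
Path Hall→G→Exit (+1); total 5.
No residual Hall→Exit path; max flow = 5.
Certifying cut of size 5: {Hall→A, Hall→B, Hall→E, Hall→Exit, Hall→G}.

5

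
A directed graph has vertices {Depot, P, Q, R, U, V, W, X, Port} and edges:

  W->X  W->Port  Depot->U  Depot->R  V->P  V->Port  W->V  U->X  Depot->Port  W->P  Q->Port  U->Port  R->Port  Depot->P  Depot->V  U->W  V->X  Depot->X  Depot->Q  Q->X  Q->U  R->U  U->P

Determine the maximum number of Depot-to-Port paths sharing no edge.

5

Assign every edge capacity 1; by Menger, the answer equals the max flow.
Path Depot→Port (+1); total 1.
Path Depot→Q→Port (+1); total 2.
Path Depot→R→Port (+1); total 3.
Path Depot→U→Port (+1); total 4.
Path Depot→V→Port (+1); total 5.
No residual Depot→Port path; max flow = 5.
Certifying cut of size 5: {Depot→Port, Depot→Q, Depot→R, Depot→U, Depot→V}.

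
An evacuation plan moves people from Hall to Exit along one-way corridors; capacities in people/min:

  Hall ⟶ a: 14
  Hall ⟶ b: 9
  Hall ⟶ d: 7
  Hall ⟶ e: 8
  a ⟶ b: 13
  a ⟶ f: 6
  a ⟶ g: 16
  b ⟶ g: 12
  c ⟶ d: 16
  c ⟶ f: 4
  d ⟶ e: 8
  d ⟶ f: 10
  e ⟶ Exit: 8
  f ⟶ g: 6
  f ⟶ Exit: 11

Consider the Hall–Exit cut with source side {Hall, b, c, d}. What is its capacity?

Edges leaving {Hall, b, c, d}: Hall→a (14), Hall→e (8), b→g (12), c→f (4), d→e (8), d→f (10).
Cut capacity = 14 + 8 + 12 + 4 + 8 + 10 = 56.

56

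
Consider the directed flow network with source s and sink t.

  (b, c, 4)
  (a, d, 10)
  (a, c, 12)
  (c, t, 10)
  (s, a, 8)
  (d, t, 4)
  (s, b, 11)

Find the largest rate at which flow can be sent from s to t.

Augment s→a→c→t: bottleneck 8, flow now 8.
Augment s→b→c→t: bottleneck 2, flow now 10.
Augment s→b→c→a→d→t: bottleneck 2, flow now 12. (uses reverse residual edge)
No augmenting path remains; maximum flow = 12.
In the residual graph, reachable from s: {s, b}.
Min-cut edges: s→a (8), b→c (4); capacity 8 + 4 = 12.
This cut is saturated, so no flow can exceed 12.

12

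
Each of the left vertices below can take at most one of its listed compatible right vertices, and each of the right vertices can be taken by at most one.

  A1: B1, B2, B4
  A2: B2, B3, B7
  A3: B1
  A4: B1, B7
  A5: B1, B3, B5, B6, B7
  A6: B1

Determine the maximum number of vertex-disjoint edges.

Unit-capacity flow: source→left, listed edges, right→sink; max matching = max flow.
Augmenting path A1→B1 (+1); matched 1.
Augmenting path A2→B2 (+1); matched 2.
Augmenting path A4→B7 (+1); matched 3.
Augmenting path A5→B3 (+1); matched 4.
Augmenting path A3→B1→A1→B4 (+1); matched 5.
No augmenting path remains; maximum matching = 5.
König certificate: {A1, A2, A4, A5, B1} is a vertex cover of size 5 (every listed pair touches it), so no matching can be larger.

5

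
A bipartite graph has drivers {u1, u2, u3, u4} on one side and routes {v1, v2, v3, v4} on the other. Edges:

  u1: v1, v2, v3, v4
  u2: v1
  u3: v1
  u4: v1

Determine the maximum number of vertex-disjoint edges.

Unit-capacity flow: source→left, listed edges, right→sink; max matching = max flow.
Augmenting path u1→v1 (+1); matched 1.
Augmenting path u2→v1→u1→v2 (+1); matched 2.
No augmenting path remains; maximum matching = 2.
König certificate: {u1, v1} is a vertex cover of size 2 (every listed pair touches it), so no matching can be larger.

2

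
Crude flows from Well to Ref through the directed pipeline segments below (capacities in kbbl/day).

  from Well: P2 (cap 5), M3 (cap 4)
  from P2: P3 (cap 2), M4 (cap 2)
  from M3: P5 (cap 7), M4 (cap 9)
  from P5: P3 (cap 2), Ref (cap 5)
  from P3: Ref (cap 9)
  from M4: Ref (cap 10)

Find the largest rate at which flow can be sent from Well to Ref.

Augment Well→P2→P3→Ref: bottleneck 2, flow now 2.
Augment Well→P2→M4→Ref: bottleneck 2, flow now 4.
Augment Well→M3→P5→Ref: bottleneck 4, flow now 8.
No augmenting path remains; maximum flow = 8.
In the residual graph, reachable from Well: {Well, P2}.
Min-cut edges: Well→M3 (4), P2→P3 (2), P2→M4 (2); capacity 4 + 2 + 2 = 8.
This cut is saturated, so no flow can exceed 8.

8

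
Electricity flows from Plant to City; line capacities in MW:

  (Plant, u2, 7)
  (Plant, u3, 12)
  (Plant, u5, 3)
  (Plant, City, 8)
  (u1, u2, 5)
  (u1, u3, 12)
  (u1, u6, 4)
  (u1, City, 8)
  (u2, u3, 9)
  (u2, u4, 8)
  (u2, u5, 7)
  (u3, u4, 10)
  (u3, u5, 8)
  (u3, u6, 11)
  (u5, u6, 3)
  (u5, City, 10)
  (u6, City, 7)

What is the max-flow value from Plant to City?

Augment Plant→City: bottleneck 8, flow now 8.
Augment Plant→u5→City: bottleneck 3, flow now 11.
Augment Plant→u2→u5→City: bottleneck 7, flow now 18.
Augment Plant→u3→u6→City: bottleneck 7, flow now 25.
No augmenting path remains; maximum flow = 25.
In the residual graph, reachable from Plant: {Plant, u2, u3, u4, u5, u6}.
Min-cut edges: Plant→City (8), u5→City (10), u6→City (7); capacity 8 + 10 + 7 = 25.
This cut is saturated, so no flow can exceed 25.

25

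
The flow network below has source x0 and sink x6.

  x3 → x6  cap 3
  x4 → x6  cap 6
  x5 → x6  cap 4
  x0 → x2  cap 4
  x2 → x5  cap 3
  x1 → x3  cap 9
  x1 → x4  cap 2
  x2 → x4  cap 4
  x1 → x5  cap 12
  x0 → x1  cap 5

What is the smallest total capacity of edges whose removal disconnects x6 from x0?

Augment x0→x1→x3→x6: bottleneck 3, flow now 3.
Augment x0→x1→x4→x6: bottleneck 2, flow now 5.
Augment x0→x2→x4→x6: bottleneck 4, flow now 9.
No augmenting path remains; maximum flow = 9.
By max-flow min-cut, the minimum cut capacity equals the max flow.
In the residual graph, reachable from x0: {x0}.
Min-cut edges: x0→x1 (5), x0→x2 (4); capacity 5 + 4 = 9.

9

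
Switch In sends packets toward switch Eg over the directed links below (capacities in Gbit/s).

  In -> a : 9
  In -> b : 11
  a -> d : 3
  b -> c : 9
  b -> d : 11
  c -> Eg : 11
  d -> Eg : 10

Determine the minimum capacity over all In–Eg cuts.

Augment In→a→d→Eg: bottleneck 3, flow now 3.
Augment In→b→c→Eg: bottleneck 9, flow now 12.
Augment In→b→d→Eg: bottleneck 2, flow now 14.
No augmenting path remains; maximum flow = 14.
By max-flow min-cut, the minimum cut capacity equals the max flow.
In the residual graph, reachable from In: {In, a}.
Min-cut edges: In→b (11), a→d (3); capacity 11 + 3 = 14.

14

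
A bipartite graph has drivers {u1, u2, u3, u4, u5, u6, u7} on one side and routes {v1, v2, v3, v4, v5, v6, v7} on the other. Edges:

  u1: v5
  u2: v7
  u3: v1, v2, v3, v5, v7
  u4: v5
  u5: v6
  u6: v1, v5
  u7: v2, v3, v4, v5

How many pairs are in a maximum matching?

6

Unit-capacity flow: source→left, listed edges, right→sink; max matching = max flow.
Augmenting path u1→v5 (+1); matched 1.
Augmenting path u2→v7 (+1); matched 2.
Augmenting path u3→v1 (+1); matched 3.
Augmenting path u5→v6 (+1); matched 4.
Augmenting path u7→v2 (+1); matched 5.
Augmenting path u6→v1→u3→v3 (+1); matched 6.
No augmenting path remains; maximum matching = 6.
König certificate: {u2, u3, u5, u6, u7, v5} is a vertex cover of size 6 (every listed pair touches it), so no matching can be larger.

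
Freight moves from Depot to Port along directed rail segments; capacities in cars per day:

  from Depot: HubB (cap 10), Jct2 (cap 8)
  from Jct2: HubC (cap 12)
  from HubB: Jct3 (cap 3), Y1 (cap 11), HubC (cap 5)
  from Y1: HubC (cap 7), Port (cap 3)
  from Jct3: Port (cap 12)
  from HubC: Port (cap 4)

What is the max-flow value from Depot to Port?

Augment Depot→Jct2→HubC→Port: bottleneck 4, flow now 4.
Augment Depot→HubB→Y1→Port: bottleneck 3, flow now 7.
Augment Depot→HubB→Jct3→Port: bottleneck 3, flow now 10.
No augmenting path remains; maximum flow = 10.
In the residual graph, reachable from Depot: {Depot, Jct2, HubB, Y1, HubC}.
Min-cut edges: HubB→Jct3 (3), Y1→Port (3), HubC→Port (4); capacity 3 + 3 + 4 = 10.
This cut is saturated, so no flow can exceed 10.

10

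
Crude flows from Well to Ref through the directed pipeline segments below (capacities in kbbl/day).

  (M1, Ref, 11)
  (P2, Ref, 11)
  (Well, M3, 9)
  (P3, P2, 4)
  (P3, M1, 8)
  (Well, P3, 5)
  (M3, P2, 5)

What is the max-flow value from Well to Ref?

Augment Well→M3→P2→Ref: bottleneck 5, flow now 5.
Augment Well→P3→P2→Ref: bottleneck 4, flow now 9.
Augment Well→P3→M1→Ref: bottleneck 1, flow now 10.
No augmenting path remains; maximum flow = 10.
In the residual graph, reachable from Well: {Well, M3}.
Min-cut edges: Well→P3 (5), M3→P2 (5); capacity 5 + 5 = 10.
This cut is saturated, so no flow can exceed 10.

10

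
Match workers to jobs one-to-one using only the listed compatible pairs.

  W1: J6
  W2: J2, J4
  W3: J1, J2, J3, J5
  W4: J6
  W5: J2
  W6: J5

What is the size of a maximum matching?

Unit-capacity flow: source→left, listed edges, right→sink; max matching = max flow.
Augmenting path W1→J6 (+1); matched 1.
Augmenting path W2→J2 (+1); matched 2.
Augmenting path W3→J1 (+1); matched 3.
Augmenting path W6→J5 (+1); matched 4.
Augmenting path W5→J2→W2→J4 (+1); matched 5.
No augmenting path remains; maximum matching = 5.
König certificate: {W2, W3, W5, W6, J6} is a vertex cover of size 5 (every listed pair touches it), so no matching can be larger.

5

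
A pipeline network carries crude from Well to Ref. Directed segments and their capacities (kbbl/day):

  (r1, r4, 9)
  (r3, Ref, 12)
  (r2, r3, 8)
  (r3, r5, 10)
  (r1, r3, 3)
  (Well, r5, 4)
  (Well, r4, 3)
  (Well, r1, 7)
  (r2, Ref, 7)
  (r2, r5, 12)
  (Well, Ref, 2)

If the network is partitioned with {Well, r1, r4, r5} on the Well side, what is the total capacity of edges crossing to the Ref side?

5

Edges leaving {Well, r1, r4, r5}: Well→Ref (2), r1→r3 (3).
Cut capacity = 2 + 3 = 5.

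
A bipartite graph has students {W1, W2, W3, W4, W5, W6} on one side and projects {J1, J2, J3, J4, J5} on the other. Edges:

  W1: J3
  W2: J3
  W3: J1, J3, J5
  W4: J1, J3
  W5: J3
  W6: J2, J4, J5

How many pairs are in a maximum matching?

Unit-capacity flow: source→left, listed edges, right→sink; max matching = max flow.
Augmenting path W1→J3 (+1); matched 1.
Augmenting path W3→J1 (+1); matched 2.
Augmenting path W6→J2 (+1); matched 3.
Augmenting path W4→J1→W3→J5 (+1); matched 4.
No augmenting path remains; maximum matching = 4.
König certificate: {W3, W4, W6, J3} is a vertex cover of size 4 (every listed pair touches it), so no matching can be larger.

4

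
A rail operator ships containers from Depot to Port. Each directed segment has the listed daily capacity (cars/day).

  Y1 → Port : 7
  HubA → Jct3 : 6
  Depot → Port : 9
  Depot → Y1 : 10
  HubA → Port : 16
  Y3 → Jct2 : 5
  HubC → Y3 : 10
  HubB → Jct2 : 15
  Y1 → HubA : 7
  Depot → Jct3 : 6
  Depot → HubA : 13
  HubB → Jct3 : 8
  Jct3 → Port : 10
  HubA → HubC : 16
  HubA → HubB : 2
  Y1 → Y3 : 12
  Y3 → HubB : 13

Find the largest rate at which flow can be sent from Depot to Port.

Augment Depot→Port: bottleneck 9, flow now 9.
Augment Depot→Y1→Port: bottleneck 7, flow now 16.
Augment Depot→HubA→Port: bottleneck 13, flow now 29.
Augment Depot→Jct3→Port: bottleneck 6, flow now 35.
Augment Depot→Y1→HubA→Port: bottleneck 3, flow now 38.
No augmenting path remains; maximum flow = 38.
In the residual graph, reachable from Depot: {Depot}.
Min-cut edges: Depot→Y1 (10), Depot→HubA (13), Depot→Jct3 (6), Depot→Port (9); capacity 10 + 13 + 6 + 9 = 38.
This cut is saturated, so no flow can exceed 38.

38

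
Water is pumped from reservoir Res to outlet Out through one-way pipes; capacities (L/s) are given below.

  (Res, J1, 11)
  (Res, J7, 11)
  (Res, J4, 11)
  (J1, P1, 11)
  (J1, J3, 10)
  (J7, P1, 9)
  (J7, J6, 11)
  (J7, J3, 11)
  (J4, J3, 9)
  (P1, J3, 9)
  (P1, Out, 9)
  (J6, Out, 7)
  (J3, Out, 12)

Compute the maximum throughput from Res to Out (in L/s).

Augment Res→J1→P1→Out: bottleneck 9, flow now 9.
Augment Res→J1→J3→Out: bottleneck 2, flow now 11.
Augment Res→J7→J6→Out: bottleneck 7, flow now 18.
Augment Res→J7→J3→Out: bottleneck 4, flow now 22.
Augment Res→J4→J3→Out: bottleneck 6, flow now 28.
No augmenting path remains; maximum flow = 28.
In the residual graph, reachable from Res: {Res, J1, J7, J4, P1, J6, J3}.
Min-cut edges: P1→Out (9), J6→Out (7), J3→Out (12); capacity 9 + 7 + 12 = 28.
This cut is saturated, so no flow can exceed 28.

28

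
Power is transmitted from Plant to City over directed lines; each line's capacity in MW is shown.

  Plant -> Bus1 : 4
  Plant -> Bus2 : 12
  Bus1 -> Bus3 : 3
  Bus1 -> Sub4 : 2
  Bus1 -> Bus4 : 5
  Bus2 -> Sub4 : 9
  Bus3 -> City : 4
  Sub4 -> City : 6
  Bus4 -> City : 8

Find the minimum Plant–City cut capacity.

Augment Plant→Bus1→Bus3→City: bottleneck 3, flow now 3.
Augment Plant→Bus1→Sub4→City: bottleneck 1, flow now 4.
Augment Plant→Bus2→Sub4→City: bottleneck 5, flow now 9.
Augment Plant→Bus2→Sub4→Bus1→Bus4→City: bottleneck 1, flow now 10. (uses reverse residual edge)
No augmenting path remains; maximum flow = 10.
By max-flow min-cut, the minimum cut capacity equals the max flow.
In the residual graph, reachable from Plant: {Plant, Bus2, Sub4}.
Min-cut edges: Plant→Bus1 (4), Sub4→City (6); capacity 4 + 6 = 10.

10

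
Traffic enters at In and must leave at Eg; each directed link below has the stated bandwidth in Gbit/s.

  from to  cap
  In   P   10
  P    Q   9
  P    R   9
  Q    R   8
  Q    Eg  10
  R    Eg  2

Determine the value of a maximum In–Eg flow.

10

Augment In→P→Q→Eg: bottleneck 9, flow now 9.
Augment In→P→R→Eg: bottleneck 1, flow now 10.
No augmenting path remains; maximum flow = 10.
In the residual graph, reachable from In: {In}.
Min-cut edges: In→P (10); capacity 10 = 10.
This cut is saturated, so no flow can exceed 10.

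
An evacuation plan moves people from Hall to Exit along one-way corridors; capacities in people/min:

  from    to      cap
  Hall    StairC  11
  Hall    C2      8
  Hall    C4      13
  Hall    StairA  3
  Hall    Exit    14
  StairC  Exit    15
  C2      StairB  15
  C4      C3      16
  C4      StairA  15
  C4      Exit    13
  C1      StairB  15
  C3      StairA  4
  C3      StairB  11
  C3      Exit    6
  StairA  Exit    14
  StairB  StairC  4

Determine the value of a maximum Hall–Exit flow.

Augment Hall→Exit: bottleneck 14, flow now 14.
Augment Hall→StairC→Exit: bottleneck 11, flow now 25.
Augment Hall→C4→Exit: bottleneck 13, flow now 38.
Augment Hall→StairA→Exit: bottleneck 3, flow now 41.
Augment Hall→C2→StairB→StairC→Exit: bottleneck 4, flow now 45.
No augmenting path remains; maximum flow = 45.
In the residual graph, reachable from Hall: {Hall, C2, StairB}.
Min-cut edges: Hall→StairC (11), Hall→C4 (13), Hall→StairA (3), Hall→Exit (14), StairB→StairC (4); capacity 11 + 13 + 3 + 14 + 4 = 45.
This cut is saturated, so no flow can exceed 45.

45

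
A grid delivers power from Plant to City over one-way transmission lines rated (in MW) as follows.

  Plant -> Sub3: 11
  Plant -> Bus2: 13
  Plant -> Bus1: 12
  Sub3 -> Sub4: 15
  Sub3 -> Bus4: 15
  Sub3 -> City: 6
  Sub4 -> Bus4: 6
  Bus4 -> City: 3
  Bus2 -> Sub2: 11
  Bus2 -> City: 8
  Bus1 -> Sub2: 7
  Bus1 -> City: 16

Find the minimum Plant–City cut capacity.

29

Augment Plant→Sub3→City: bottleneck 6, flow now 6.
Augment Plant→Bus2→City: bottleneck 8, flow now 14.
Augment Plant→Bus1→City: bottleneck 12, flow now 26.
Augment Plant→Sub3→Bus4→City: bottleneck 3, flow now 29.
No augmenting path remains; maximum flow = 29.
By max-flow min-cut, the minimum cut capacity equals the max flow.
In the residual graph, reachable from Plant: {Plant, Sub3, Sub4, Bus4, Bus2, Sub2}.
Min-cut edges: Plant→Bus1 (12), Sub3→City (6), Bus4→City (3), Bus2→City (8); capacity 12 + 6 + 3 + 8 = 29.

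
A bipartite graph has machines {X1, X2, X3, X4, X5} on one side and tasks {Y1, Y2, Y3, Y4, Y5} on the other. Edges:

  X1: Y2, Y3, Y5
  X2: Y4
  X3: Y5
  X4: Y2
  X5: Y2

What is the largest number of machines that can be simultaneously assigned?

Unit-capacity flow: source→left, listed edges, right→sink; max matching = max flow.
Augmenting path X1→Y2 (+1); matched 1.
Augmenting path X2→Y4 (+1); matched 2.
Augmenting path X3→Y5 (+1); matched 3.
Augmenting path X4→Y2→X1→Y3 (+1); matched 4.
No augmenting path remains; maximum matching = 4.
König certificate: {X1, X2, X3, Y2} is a vertex cover of size 4 (every listed pair touches it), so no matching can be larger.

4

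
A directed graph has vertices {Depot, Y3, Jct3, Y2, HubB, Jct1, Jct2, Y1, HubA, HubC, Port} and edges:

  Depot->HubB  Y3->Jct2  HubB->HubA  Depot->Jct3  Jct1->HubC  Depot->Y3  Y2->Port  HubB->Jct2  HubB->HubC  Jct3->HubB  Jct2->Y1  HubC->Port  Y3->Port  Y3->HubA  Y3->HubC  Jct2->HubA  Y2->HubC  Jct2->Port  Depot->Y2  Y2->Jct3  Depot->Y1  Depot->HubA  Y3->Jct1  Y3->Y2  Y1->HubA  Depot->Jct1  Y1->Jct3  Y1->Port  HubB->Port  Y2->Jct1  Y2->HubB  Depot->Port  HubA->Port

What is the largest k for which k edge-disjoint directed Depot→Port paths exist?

8

Assign every edge capacity 1; by Menger, the answer equals the max flow.
Path Depot→Port (+1); total 1.
Path Depot→Y3→Port (+1); total 2.
Path Depot→Y2→Port (+1); total 3.
Path Depot→HubB→Port (+1); total 4.
Path Depot→Y1→Port (+1); total 5.
Path Depot→HubA→Port (+1); total 6.
Path Depot→Jct1→HubC→Port (+1); total 7.
Path Depot→Jct3→HubB→Jct2→Port (+1); total 8.
No residual Depot→Port path; max flow = 8.
Certifying cut of size 8: {Depot→HubA, Depot→HubB, Depot→Jct1, Depot→Jct3, Depot→Port, Depot→Y1, Depot→Y2, Depot→Y3}.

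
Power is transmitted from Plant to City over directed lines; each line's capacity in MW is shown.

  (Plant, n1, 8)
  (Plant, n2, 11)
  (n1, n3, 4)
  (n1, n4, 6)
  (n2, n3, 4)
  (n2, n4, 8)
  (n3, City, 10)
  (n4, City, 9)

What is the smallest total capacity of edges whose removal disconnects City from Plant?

17

Augment Plant→n1→n3→City: bottleneck 4, flow now 4.
Augment Plant→n1→n4→City: bottleneck 4, flow now 8.
Augment Plant→n2→n3→City: bottleneck 4, flow now 12.
Augment Plant→n2→n4→City: bottleneck 5, flow now 17.
No augmenting path remains; maximum flow = 17.
By max-flow min-cut, the minimum cut capacity equals the max flow.
In the residual graph, reachable from Plant: {Plant, n1, n2, n4}.
Min-cut edges: n1→n3 (4), n2→n3 (4), n4→City (9); capacity 4 + 4 + 9 = 17.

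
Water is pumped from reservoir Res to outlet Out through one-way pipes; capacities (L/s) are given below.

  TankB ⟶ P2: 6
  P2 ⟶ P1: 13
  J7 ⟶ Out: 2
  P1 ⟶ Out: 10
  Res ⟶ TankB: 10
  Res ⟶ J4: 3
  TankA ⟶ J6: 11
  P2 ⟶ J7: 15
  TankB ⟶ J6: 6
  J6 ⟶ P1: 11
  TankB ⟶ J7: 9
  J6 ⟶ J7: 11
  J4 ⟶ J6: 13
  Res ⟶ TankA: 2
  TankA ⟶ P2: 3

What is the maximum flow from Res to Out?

Augment Res→TankB→J7→Out: bottleneck 2, flow now 2.
Augment Res→J4→J6→P1→Out: bottleneck 3, flow now 5.
Augment Res→TankB→J6→P1→Out: bottleneck 6, flow now 11.
Augment Res→TankB→P2→P1→Out: bottleneck 1, flow now 12.
No augmenting path remains; maximum flow = 12.
In the residual graph, reachable from Res: {Res, J4, TankB, TankA, J6, P2, P1, J7}.
Min-cut edges: P1→Out (10), J7→Out (2); capacity 10 + 2 = 12.
This cut is saturated, so no flow can exceed 12.

12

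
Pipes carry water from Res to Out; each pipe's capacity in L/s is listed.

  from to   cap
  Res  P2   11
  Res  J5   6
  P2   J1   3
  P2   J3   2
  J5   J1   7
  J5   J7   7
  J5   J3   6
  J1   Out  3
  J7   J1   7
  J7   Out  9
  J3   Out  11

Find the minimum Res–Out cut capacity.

11

Augment Res→P2→J1→Out: bottleneck 3, flow now 3.
Augment Res→P2→J3→Out: bottleneck 2, flow now 5.
Augment Res→J5→J7→Out: bottleneck 6, flow now 11.
No augmenting path remains; maximum flow = 11.
By max-flow min-cut, the minimum cut capacity equals the max flow.
In the residual graph, reachable from Res: {Res, P2}.
Min-cut edges: Res→J5 (6), P2→J1 (3), P2→J3 (2); capacity 6 + 3 + 2 = 11.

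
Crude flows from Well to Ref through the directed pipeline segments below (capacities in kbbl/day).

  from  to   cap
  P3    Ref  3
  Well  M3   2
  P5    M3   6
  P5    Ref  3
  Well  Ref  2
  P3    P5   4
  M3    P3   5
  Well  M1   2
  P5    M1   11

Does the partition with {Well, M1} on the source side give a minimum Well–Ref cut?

Yes — it is a minimum cut (capacity 4).

Given cut capacity: 2 + 2 = 4.
Augment Well→Ref: bottleneck 2, flow now 2.
Augment Well→M3→P3→Ref: bottleneck 2, flow now 4.
No augmenting path remains; maximum flow = 4.
Cut capacity 4 equals the max flow, so it is a minimum cut.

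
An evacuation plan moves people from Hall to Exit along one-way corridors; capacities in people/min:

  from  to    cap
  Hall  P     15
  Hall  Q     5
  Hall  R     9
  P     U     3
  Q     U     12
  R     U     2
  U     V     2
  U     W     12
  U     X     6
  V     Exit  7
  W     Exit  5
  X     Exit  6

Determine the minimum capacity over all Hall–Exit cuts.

10

Augment Hall→P→U→V→Exit: bottleneck 2, flow now 2.
Augment Hall→P→U→W→Exit: bottleneck 1, flow now 3.
Augment Hall→Q→U→W→Exit: bottleneck 4, flow now 7.
Augment Hall→Q→U→X→Exit: bottleneck 1, flow now 8.
Augment Hall→R→U→X→Exit: bottleneck 2, flow now 10.
No augmenting path remains; maximum flow = 10.
By max-flow min-cut, the minimum cut capacity equals the max flow.
In the residual graph, reachable from Hall: {Hall, P, R}.
Min-cut edges: Hall→Q (5), P→U (3), R→U (2); capacity 5 + 3 + 2 = 10.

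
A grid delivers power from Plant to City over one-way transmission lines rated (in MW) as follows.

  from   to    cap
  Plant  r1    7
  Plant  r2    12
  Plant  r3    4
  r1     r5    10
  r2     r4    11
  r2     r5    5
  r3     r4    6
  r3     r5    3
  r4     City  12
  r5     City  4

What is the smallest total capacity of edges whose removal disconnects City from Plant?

Augment Plant→r1→r5→City: bottleneck 4, flow now 4.
Augment Plant→r2→r4→City: bottleneck 11, flow now 15.
Augment Plant→r3→r4→City: bottleneck 1, flow now 16.
No augmenting path remains; maximum flow = 16.
By max-flow min-cut, the minimum cut capacity equals the max flow.
In the residual graph, reachable from Plant: {Plant, r1, r2, r3, r4, r5}.
Min-cut edges: r4→City (12), r5→City (4); capacity 12 + 4 = 16.

16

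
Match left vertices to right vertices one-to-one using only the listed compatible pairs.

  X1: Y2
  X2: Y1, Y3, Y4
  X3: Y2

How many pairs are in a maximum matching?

Unit-capacity flow: source→left, listed edges, right→sink; max matching = max flow.
Augmenting path X1→Y2 (+1); matched 1.
Augmenting path X2→Y1 (+1); matched 2.
No augmenting path remains; maximum matching = 2.
König certificate: {X2, Y2} is a vertex cover of size 2 (every listed pair touches it), so no matching can be larger.

2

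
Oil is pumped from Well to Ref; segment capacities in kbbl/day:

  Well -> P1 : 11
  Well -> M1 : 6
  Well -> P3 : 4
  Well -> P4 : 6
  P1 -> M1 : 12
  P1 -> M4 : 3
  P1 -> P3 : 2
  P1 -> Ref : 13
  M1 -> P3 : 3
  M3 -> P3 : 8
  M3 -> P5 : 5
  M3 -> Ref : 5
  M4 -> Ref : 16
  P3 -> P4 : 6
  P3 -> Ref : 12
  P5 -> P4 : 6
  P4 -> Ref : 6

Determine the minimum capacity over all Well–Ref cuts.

Augment Well→P1→Ref: bottleneck 11, flow now 11.
Augment Well→P3→Ref: bottleneck 4, flow now 15.
Augment Well→P4→Ref: bottleneck 6, flow now 21.
Augment Well→M1→P3→Ref: bottleneck 3, flow now 24.
No augmenting path remains; maximum flow = 24.
By max-flow min-cut, the minimum cut capacity equals the max flow.
In the residual graph, reachable from Well: {Well, M1}.
Min-cut edges: Well→P1 (11), Well→P3 (4), Well→P4 (6), M1→P3 (3); capacity 11 + 4 + 6 + 3 = 24.

24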